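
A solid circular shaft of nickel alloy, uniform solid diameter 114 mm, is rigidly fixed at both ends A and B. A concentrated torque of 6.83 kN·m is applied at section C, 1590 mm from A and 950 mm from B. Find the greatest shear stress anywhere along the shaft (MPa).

With uniform GJ and both ends fixed, compatibility θ_AC = θ_CB gives T_A·a = T_B·b, together with T_A + T_B = T₀.
T_A = T₀·b/(a+b) = 6830·950/2540 = 2555 N·m; T_B = 4275 N·m.
τ in each portion: τ_AC = 8.78×10^6 Pa, τ_CB = 1.47×10^7 Pa; maximum is in CB.
τ_max = T_CB·r/J = 4275·0.0570/1.66×10^-5 = 1.470×10^7 Pa.

14.7 MPa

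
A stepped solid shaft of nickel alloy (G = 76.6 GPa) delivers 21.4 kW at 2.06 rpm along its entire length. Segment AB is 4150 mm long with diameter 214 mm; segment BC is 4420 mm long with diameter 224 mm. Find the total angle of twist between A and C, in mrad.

ω = 2π·2.06/60 = 0.2157 rad/s, so T = P/ω = 21.4×10³ / 0.2157 = 99200 N·m.
J_AB = π(0.214)⁴/32 = 2.06×10^-4 m⁴; J_BC = π(0.224)⁴/32 = 2.47×10^-4 m⁴.
θ = (T/G)·Σ L_i/J_i = (99200/76.6×10⁹)·(4.15/2.06×10^-4 + 4.42/2.47×10^-4) = 0.04926 rad.

49.3 mrad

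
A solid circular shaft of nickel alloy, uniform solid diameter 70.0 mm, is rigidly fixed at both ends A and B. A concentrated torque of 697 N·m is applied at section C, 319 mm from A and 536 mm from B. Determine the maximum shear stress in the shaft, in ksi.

0.941 ksi

With uniform GJ and both ends fixed, compatibility θ_AC = θ_CB gives T_A·a = T_B·b, together with T_A + T_B = T₀.
T_A = T₀·b/(a+b) = 697.0·536/855.0 = 436.9 N·m; T_B = 260.1 N·m.
τ in each portion: τ_AC = 6.49×10^6 Pa, τ_CB = 3.86×10^6 Pa; maximum is in AC.
τ_max = T_AC·r/J = 436.9·0.0350/2.36×10^-6 = 6.488×10^6 Pa.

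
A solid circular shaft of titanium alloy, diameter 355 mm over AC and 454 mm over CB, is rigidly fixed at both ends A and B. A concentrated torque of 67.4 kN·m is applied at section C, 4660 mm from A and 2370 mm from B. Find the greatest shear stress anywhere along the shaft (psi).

447 psi

Compatibility: T_A·a/J_AC = T_B·b/J_CB with T_A + T_B = T₀.
J_AC = 1.56×10^-3 m⁴, J_CB = 4.17×10^-3 m⁴, so T_A = T₀·(J_AC/a)/((J_AC/a)+(J_CB/b)) = 10770 N·m, T_B = 56630 N·m.
τ in each portion: τ_AC = 1.23×10^6 Pa, τ_CB = 3.08×10^6 Pa; maximum is in CB.
τ_max = T_CB·r/J = 56630·0.227/4.17×10^-3 = 3.082×10^6 Pa.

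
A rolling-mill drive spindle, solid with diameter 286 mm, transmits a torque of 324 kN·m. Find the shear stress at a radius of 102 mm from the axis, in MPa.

50.3 MPa

J = πd⁴/32 = π(0.286)⁴/32 = 6.568×10^-4 m⁴.
Shear stress varies linearly with radius: τ = T·r/J = 324000 × 0.102 / 6.568×10^-4 = 5.031×10^7 Pa.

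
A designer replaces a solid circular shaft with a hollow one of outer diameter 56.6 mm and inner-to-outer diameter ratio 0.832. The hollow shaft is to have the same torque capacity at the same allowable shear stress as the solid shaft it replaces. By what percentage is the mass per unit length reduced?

Equal τ_max and T ⇒ the solid shaft needs d_s³ = d_o³(1−k⁴), so d_s = 56.6·(1−0.832⁴)^(1/3) = 45.54 mm.
Area ratio A_h/A_s = d_o²(1−k²)/d_s² = (1−k²)/(1−k⁴)^(2/3) = 0.4755.
Mass saving = 1 − 0.4755 = 52.5 %.

52.5 %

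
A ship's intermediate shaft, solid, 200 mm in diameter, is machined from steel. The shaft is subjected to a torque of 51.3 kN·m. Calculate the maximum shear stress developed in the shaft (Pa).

3.27e7 Pa

J = πd⁴/32 = π(0.200)⁴/32 = 1.571×10^-4 m⁴.
τ_max = T·r/J = 51300 × 0.100 / 1.571×10^-4 = 3.266×10^7 Pa.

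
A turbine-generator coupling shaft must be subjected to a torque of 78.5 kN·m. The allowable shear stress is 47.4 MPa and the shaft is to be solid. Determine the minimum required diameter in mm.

204 mm

For a solid shaft τ_max = 16T/(πd³), so d = (16T/(π τ_allow))^(1/3) = (16·78500/(π·4.74×10^7))^(1/3) = 0.2036 m.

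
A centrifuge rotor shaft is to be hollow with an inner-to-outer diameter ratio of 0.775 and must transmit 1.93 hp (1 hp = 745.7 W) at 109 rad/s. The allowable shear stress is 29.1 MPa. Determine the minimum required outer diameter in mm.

ω = 109 rad/s, so T = P/ω = 1.93×745.7 / 109.0 = 13.20 N·m.
For a hollow shaft with d_i/d_o = 0.775: τ_max = 16T/(π d_o³ (1−k⁴)), so d_o = [16T/(π τ_allow (1−k⁴))]^(1/3) = [16·13.20/(π·2.91×10^7·0.6392)]^(1/3) = 0.01535 m.

15.3 mm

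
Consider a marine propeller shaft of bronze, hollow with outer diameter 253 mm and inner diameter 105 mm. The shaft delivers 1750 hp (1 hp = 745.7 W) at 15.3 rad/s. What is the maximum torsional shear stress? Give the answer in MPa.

27.6 MPa

ω = 15.3 rad/s, so T = P/ω = 1750×745.7 / 15.30 = 85290 N·m.
J = π(d_o⁴ − d_i⁴)/32 = π(0.253⁴ − 0.105⁴)/32 = 3.903×10^-4 m⁴.
τ_max = T·r/J = 85290 × 0.127 / 3.903×10^-4 = 2.764×10^7 Pa.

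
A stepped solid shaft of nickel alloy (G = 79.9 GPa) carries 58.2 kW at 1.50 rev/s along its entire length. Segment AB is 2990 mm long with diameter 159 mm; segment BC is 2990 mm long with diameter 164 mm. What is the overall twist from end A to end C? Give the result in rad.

0.00694 rad

ω = 2π·1.50 = 9.425 rad/s, so T = P/ω = 58.2×10³ / 9.425 = 6175 N·m.
J_AB = π(0.159)⁴/32 = 6.27×10^-5 m⁴; J_BC = π(0.164)⁴/32 = 7.10×10^-5 m⁴.
θ = (T/G)·Σ L_i/J_i = (6175/79.9×10⁹)·(2.99/6.27×10^-5 + 2.99/7.10×10^-5) = 6.937×10^-3 rad.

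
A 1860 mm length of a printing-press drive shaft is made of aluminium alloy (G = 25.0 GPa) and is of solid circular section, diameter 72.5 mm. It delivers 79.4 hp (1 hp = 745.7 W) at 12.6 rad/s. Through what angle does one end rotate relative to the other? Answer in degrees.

ω = 12.6 rad/s, so T = P/ω = 79.4×745.7 / 12.60 = 4699 N·m.
J = πd⁴/32 = π(0.0725)⁴/32 = 2.712×10^-6 m⁴.
θ = T·L/(G·J) = 4699 × 1.86 / (25.0×10⁹ × 2.712×10^-6) = 0.1289 rad.

7.39°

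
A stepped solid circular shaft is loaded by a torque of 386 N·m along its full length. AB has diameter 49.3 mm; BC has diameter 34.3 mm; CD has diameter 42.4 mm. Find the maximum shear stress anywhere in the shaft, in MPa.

48.7 MPa

Under the same torque, τ_max = 16T/(πd³) is largest where d is smallest — segment BC (d = 34.3 mm).
τ_max = 16·386.0/(π·(0.0343)³) = 4.872×10^7 Pa.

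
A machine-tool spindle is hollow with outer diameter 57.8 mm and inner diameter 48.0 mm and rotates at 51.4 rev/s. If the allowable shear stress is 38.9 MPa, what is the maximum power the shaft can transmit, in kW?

J = π(d_o⁴ − d_i⁴)/32 = π(0.0578⁴ − 0.0480⁴)/32 = 5.746×10^-7 m⁴.
T_max = τ_allow·J/r = 3.89×10^7 × 5.746×10^-7 / 0.0289 = 773.4 N·m.
ω = 2π·51.4 = 323.0 rad/s, so P_max = T_max·ω = 2.498×10^5 W.

250 kW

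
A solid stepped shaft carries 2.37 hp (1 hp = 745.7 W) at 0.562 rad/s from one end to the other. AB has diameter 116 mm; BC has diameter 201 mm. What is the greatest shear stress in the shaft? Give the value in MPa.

10.3 MPa

ω = 0.562 rad/s, so T = P/ω = 2.37×745.7 / 0.5620 = 3145 N·m.
Under the same torque, τ_max = 16T/(πd³) is largest where d is smallest — segment AB (d = 116 mm).
τ_max = 16·3145/(π·(0.116)³) = 1.026×10^7 Pa.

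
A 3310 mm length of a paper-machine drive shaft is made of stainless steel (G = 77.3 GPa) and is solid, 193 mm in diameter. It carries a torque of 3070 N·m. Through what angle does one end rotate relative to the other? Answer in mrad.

J = πd⁴/32 = π(0.193)⁴/32 = 1.362×10^-4 m⁴.
θ = T·L/(G·J) = 3070 × 3.31 / (77.3×10⁹ × 1.362×10^-4) = 9.651×10^-4 rad.

0.965 mrad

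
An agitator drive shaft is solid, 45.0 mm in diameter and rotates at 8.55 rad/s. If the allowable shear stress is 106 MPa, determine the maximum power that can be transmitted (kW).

16.2 kW

J = πd⁴/32 = π(0.0450)⁴/32 = 4.026×10^-7 m⁴.
T_max = τ_allow·J/r = 1.06×10^8 × 4.026×10^-7 / 0.0225 = 1897 N·m.
ω = 8.55 rad/s, so P_max = T_max·ω = 1.622×10^4 W.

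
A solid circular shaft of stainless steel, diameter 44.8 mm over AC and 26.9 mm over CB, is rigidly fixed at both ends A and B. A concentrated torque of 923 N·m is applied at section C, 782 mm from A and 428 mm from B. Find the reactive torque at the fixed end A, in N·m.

Compatibility: T_A·a/J_AC = T_B·b/J_CB with T_A + T_B = T₀.
J_AC = 3.95×10^-7 m⁴, J_CB = 5.14×10^-8 m⁴, so T_A = T₀·(J_AC/a)/((J_AC/a)+(J_CB/b)) = 745.9 N·m, T_B = 177.1 N·m.

746 N·m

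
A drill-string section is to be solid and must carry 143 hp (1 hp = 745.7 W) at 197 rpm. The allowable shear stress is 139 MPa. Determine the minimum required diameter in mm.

ω = 2π·197/60 = 20.63 rad/s, so T = P/ω = 143×745.7 / 20.63 = 5169 N·m.
For a solid shaft τ_max = 16T/(πd³), so d = (16T/(π τ_allow))^(1/3) = (16·5169/(π·1.39×10^8))^(1/3) = 0.05743 m.

57.4 mm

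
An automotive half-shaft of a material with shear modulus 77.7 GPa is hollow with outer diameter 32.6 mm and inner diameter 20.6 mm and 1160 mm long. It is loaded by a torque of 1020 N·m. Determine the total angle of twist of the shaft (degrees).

J = π(d_o⁴ − d_i⁴)/32 = π(0.0326⁴ − 0.0206⁴)/32 = 9.320×10^-8 m⁴.
θ = T·L/(G·J) = 1020 × 1.16 / (77.7×10⁹ × 9.320×10^-8) = 0.1634 rad.

9.36°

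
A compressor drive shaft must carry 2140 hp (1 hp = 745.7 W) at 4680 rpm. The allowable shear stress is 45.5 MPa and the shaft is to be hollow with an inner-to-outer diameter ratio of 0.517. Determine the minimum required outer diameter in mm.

ω = 2π·4680/60 = 490.1 rad/s, so T = P/ω = 2140×745.7 / 490.1 = 3256 N·m.
For a hollow shaft with d_i/d_o = 0.517: τ_max = 16T/(π d_o³ (1−k⁴)), so d_o = [16T/(π τ_allow (1−k⁴))]^(1/3) = [16·3256/(π·4.55×10^7·0.9286)]^(1/3) = 0.07322 m.

73.2 mm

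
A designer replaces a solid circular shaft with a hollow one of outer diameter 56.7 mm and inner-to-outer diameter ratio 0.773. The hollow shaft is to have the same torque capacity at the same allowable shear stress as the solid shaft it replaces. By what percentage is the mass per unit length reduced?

Equal τ_max and T ⇒ the solid shaft needs d_s³ = d_o³(1−k⁴), so d_s = 56.7·(1−0.773⁴)^(1/3) = 48.94 mm.
Area ratio A_h/A_s = d_o²(1−k²)/d_s² = (1−k²)/(1−k⁴)^(2/3) = 0.5403.
Mass saving = 1 − 0.5403 = 46.0 %.

46.0 %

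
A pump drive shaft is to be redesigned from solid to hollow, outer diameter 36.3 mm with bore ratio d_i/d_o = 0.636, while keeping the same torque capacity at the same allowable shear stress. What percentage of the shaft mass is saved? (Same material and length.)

32.9 %

Equal τ_max and T ⇒ the solid shaft needs d_s³ = d_o³(1−k⁴), so d_s = 36.3·(1−0.636⁴)^(1/3) = 34.20 mm.
Area ratio A_h/A_s = d_o²(1−k²)/d_s² = (1−k²)/(1−k⁴)^(2/3) = 0.6708.
Mass saving = 1 − 0.6708 = 32.9 %.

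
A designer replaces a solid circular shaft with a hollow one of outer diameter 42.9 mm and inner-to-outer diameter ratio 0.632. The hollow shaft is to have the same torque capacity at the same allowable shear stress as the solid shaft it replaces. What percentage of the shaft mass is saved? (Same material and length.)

Equal τ_max and T ⇒ the solid shaft needs d_s³ = d_o³(1−k⁴), so d_s = 42.9·(1−0.632⁴)^(1/3) = 40.49 mm.
Area ratio A_h/A_s = d_o²(1−k²)/d_s² = (1−k²)/(1−k⁴)^(2/3) = 0.6744.
Mass saving = 1 − 0.6744 = 32.6 %.

32.6 %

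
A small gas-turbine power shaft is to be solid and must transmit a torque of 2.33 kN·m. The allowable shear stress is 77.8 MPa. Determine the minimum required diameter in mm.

For a solid shaft τ_max = 16T/(πd³), so d = (16T/(π τ_allow))^(1/3) = (16·2330/(π·7.78×10^7))^(1/3) = 0.05343 m.

53.4 mm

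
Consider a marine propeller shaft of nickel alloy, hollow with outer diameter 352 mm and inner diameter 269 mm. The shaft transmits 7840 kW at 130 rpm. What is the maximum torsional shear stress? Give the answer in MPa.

ω = 2π·130/60 = 13.61 rad/s, so T = P/ω = 7840×10³ / 13.61 = 575900 N·m.
J = π(d_o⁴ − d_i⁴)/32 = π(0.352⁴ − 0.269⁴)/32 = 9.931×10^-4 m⁴.
τ_max = T·r/J = 575900 × 0.176 / 9.931×10^-4 = 1.021×10^8 Pa.

102 MPa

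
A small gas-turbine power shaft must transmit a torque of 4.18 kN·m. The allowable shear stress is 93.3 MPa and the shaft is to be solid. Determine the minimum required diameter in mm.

For a solid shaft τ_max = 16T/(πd³), so d = (16T/(π τ_allow))^(1/3) = (16·4180/(π·9.33×10^7))^(1/3) = 0.06111 m.

61.1 mm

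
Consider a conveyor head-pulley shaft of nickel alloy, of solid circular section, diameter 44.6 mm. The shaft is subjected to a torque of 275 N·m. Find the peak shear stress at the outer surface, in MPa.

15.8 MPa

J = πd⁴/32 = π(0.0446)⁴/32 = 3.885×10^-7 m⁴.
τ_max = T·r/J = 275.0 × 0.0223 / 3.885×10^-7 = 1.579×10^7 Pa.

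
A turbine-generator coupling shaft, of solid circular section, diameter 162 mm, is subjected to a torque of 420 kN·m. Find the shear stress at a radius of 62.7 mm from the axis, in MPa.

J = πd⁴/32 = π(0.162)⁴/32 = 6.762×10^-5 m⁴.
Shear stress varies linearly with radius: τ = T·r/J = 420000 × 0.0627 / 6.762×10^-5 = 3.895×10^8 Pa.

389 MPa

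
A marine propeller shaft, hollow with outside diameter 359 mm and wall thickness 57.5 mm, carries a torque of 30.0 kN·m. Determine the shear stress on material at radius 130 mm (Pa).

3.04e6 Pa

J = π(d_o⁴ − d_i⁴)/32 = π(0.359⁴ − 0.244⁴)/32 = 1.283×10^-3 m⁴.
Shear stress varies linearly with radius: τ = T·r/J = 30000 × 0.130 / 1.283×10^-3 = 3.040×10^6 Pa.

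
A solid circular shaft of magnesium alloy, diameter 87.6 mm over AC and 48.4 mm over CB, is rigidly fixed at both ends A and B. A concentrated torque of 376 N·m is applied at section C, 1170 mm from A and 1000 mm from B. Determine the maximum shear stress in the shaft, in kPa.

2570 kPa

Compatibility: T_A·a/J_AC = T_B·b/J_CB with T_A + T_B = T₀.
J_AC = 5.78×10^-6 m⁴, J_CB = 5.39×10^-7 m⁴, so T_A = T₀·(J_AC/a)/((J_AC/a)+(J_CB/b)) = 339.0 N·m, T_B = 36.97 N·m.
τ in each portion: τ_AC = 2.57×10^6 Pa, τ_CB = 1.66×10^6 Pa; maximum is in AC.
τ_max = T_AC·r/J = 339.0·0.0438/5.78×10^-6 = 2.569×10^6 Pa.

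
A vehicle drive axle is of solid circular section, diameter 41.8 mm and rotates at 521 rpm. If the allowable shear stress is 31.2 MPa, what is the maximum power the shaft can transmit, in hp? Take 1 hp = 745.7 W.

32.7 hp

J = πd⁴/32 = π(0.0418)⁴/32 = 2.997×10^-7 m⁴.
T_max = τ_allow·J/r = 3.12×10^7 × 2.997×10^-7 / 0.0209 = 447.4 N·m.
ω = 2π·521/60 = 54.56 rad/s, so P_max = T_max·ω = 2.441×10^4 W.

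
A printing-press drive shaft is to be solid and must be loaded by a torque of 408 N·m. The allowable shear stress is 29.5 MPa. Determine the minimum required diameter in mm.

For a solid shaft τ_max = 16T/(πd³), so d = (16T/(π τ_allow))^(1/3) = (16·408.0/(π·2.95×10^7))^(1/3) = 0.04130 m.

41.3 mm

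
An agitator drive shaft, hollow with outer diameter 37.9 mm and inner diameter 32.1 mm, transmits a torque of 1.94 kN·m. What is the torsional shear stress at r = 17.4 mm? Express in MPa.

J = π(d_o⁴ − d_i⁴)/32 = π(0.0379⁴ − 0.0321⁴)/32 = 9.832×10^-8 m⁴.
Shear stress varies linearly with radius: τ = T·r/J = 1940 × 0.0174 / 9.832×10^-8 = 3.433×10^8 Pa.

343 MPa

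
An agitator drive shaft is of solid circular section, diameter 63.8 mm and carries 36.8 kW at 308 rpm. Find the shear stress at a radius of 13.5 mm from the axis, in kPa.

9470 kPa

ω = 2π·308/60 = 32.25 rad/s, so T = P/ω = 36.8×10³ / 32.25 = 1141 N·m.
J = πd⁴/32 = π(0.0638)⁴/32 = 1.627×10^-6 m⁴.
Shear stress varies linearly with radius: τ = T·r/J = 1141 × 0.0135 / 1.627×10^-6 = 9.469×10^6 Pa.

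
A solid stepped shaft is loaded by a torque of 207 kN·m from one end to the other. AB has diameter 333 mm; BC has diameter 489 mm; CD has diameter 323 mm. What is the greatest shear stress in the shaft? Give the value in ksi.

Under the same torque, τ_max = 16T/(πd³) is largest where d is smallest — segment CD (d = 323 mm).
τ_max = 16·207000/(π·(0.323)³) = 3.128×10^7 Pa.

4.54 ksi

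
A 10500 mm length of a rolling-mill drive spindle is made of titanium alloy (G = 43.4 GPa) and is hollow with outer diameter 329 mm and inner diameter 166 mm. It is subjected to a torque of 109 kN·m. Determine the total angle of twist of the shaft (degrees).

1.40°

J = π(d_o⁴ − d_i⁴)/32 = π(0.329⁴ − 0.166⁴)/32 = 1.076×10^-3 m⁴.
θ = T·L/(G·J) = 109000 × 10.5 / (43.4×10⁹ × 1.076×10^-3) = 0.02452 rad.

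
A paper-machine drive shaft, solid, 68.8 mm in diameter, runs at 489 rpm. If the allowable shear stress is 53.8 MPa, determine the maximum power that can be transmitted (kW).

J = πd⁴/32 = π(0.0688)⁴/32 = 2.200×10^-6 m⁴.
T_max = τ_allow·J/r = 5.38×10^7 × 2.200×10^-6 / 0.0344 = 3440 N·m.
ω = 2π·489/60 = 51.21 rad/s, so P_max = T_max·ω = 1.762×10^5 W.

176 kW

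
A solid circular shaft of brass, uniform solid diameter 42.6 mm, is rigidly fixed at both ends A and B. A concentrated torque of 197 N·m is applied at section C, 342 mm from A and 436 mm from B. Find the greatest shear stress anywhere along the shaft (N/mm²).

With uniform GJ and both ends fixed, compatibility θ_AC = θ_CB gives T_A·a = T_B·b, together with T_A + T_B = T₀.
T_A = T₀·b/(a+b) = 197.0·436/778.0 = 110.4 N·m; T_B = 86.60 N·m.
τ in each portion: τ_AC = 7.27×10^6 Pa, τ_CB = 5.70×10^6 Pa; maximum is in AC.
τ_max = T_AC·r/J = 110.4·0.0213/3.23×10^-7 = 7.273×10^6 Pa.

7.27 N/mm²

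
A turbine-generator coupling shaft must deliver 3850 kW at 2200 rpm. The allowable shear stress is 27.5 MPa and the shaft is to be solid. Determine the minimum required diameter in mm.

146 mm

ω = 2π·2200/60 = 230.4 rad/s, so T = P/ω = 3850×10³ / 230.4 = 16710 N·m.
For a solid shaft τ_max = 16T/(πd³), so d = (16T/(π τ_allow))^(1/3) = (16·16710/(π·2.75×10^7))^(1/3) = 0.1457 m.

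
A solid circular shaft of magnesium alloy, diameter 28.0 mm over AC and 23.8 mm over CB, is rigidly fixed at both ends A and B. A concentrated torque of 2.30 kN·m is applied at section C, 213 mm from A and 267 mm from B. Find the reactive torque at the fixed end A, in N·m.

1620 N·m

Compatibility: T_A·a/J_AC = T_B·b/J_CB with T_A + T_B = T₀.
J_AC = 6.03×10^-8 m⁴, J_CB = 3.15×10^-8 m⁴, so T_A = T₀·(J_AC/a)/((J_AC/a)+(J_CB/b)) = 1624 N·m, T_B = 676.2 N·m.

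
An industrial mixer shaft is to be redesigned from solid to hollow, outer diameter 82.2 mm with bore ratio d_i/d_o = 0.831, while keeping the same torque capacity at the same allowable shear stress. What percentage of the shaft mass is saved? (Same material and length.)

Equal τ_max and T ⇒ the solid shaft needs d_s³ = d_o³(1−k⁴), so d_s = 82.2·(1−0.831⁴)^(1/3) = 66.23 mm.
Area ratio A_h/A_s = d_o²(1−k²)/d_s² = (1−k²)/(1−k⁴)^(2/3) = 0.4766.
Mass saving = 1 − 0.4766 = 52.3 %.

52.3 %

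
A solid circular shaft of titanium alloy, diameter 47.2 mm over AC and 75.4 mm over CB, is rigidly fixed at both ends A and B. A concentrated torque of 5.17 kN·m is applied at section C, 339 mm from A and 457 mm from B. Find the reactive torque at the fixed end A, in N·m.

887 N·m

Compatibility: T_A·a/J_AC = T_B·b/J_CB with T_A + T_B = T₀.
J_AC = 4.87×10^-7 m⁴, J_CB = 3.17×10^-6 m⁴, so T_A = T₀·(J_AC/a)/((J_AC/a)+(J_CB/b)) = 886.7 N·m, T_B = 4283 N·m.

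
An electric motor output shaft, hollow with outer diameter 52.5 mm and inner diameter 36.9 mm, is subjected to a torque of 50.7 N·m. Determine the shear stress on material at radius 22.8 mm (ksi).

0.297 ksi

J = π(d_o⁴ − d_i⁴)/32 = π(0.0525⁴ − 0.0369⁴)/32 = 5.638×10^-7 m⁴.
Shear stress varies linearly with radius: τ = T·r/J = 50.70 × 0.0228 / 5.638×10^-7 = 2.050×10^6 Pa.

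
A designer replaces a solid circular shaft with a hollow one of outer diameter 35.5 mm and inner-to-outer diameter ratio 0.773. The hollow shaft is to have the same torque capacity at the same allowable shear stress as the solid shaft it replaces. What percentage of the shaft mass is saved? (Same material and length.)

Equal τ_max and T ⇒ the solid shaft needs d_s³ = d_o³(1−k⁴), so d_s = 35.5·(1−0.773⁴)^(1/3) = 30.64 mm.
Area ratio A_h/A_s = d_o²(1−k²)/d_s² = (1−k²)/(1−k⁴)^(2/3) = 0.5403.
Mass saving = 1 − 0.5403 = 46.0 %.

46.0 %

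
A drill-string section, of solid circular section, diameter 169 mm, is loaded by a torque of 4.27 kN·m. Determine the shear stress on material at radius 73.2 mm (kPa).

3900 kPa

J = πd⁴/32 = π(0.169)⁴/32 = 8.008×10^-5 m⁴.
Shear stress varies linearly with radius: τ = T·r/J = 4270 × 0.0732 / 8.008×10^-5 = 3.903×10^6 Pa.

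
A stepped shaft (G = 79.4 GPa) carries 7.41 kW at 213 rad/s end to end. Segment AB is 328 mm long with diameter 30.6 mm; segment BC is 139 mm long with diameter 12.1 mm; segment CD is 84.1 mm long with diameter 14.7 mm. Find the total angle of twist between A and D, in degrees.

2.21°

ω = 213 rad/s, so T = P/ω = 7.41×10³ / 213.0 = 34.79 N·m.
J_AB = π(0.0306)⁴/32 = 8.61×10^-8 m⁴; J_BC = π(0.0121)⁴/32 = 2.10×10^-9 m⁴; J_CD = π(0.0147)⁴/32 = 4.58×10^-9 m⁴.
θ = (T/G)·Σ L_i/J_i = (34.79/79.4×10⁹)·(0.328/8.61×10^-8 + 0.139/2.10×10^-9 + 0.0841/4.58×10^-9) = 0.03865 rad.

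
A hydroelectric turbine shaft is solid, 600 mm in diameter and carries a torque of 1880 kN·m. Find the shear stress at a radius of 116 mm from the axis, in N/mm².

17.1 N/mm²

J = πd⁴/32 = π(0.600)⁴/32 = 0.01272 m⁴.
Shear stress varies linearly with radius: τ = T·r/J = 1.880e6 × 0.116 / 0.01272 = 1.714×10^7 Pa.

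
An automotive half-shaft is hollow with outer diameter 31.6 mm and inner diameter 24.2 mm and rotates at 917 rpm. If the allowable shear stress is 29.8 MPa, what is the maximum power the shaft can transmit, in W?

11600 W

J = π(d_o⁴ − d_i⁴)/32 = π(0.0316⁴ − 0.0242⁴)/32 = 6.422×10^-8 m⁴.
T_max = τ_allow·J/r = 2.98×10^7 × 6.422×10^-8 / 0.0158 = 121.1 N·m.
ω = 2π·917/60 = 96.03 rad/s, so P_max = T_max·ω = 1.163×10^4 W.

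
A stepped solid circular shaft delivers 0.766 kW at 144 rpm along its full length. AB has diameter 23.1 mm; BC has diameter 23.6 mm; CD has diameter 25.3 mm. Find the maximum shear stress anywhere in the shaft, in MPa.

ω = 2π·144/60 = 15.08 rad/s, so T = P/ω = 0.766×10³ / 15.08 = 50.80 N·m.
Under the same torque, τ_max = 16T/(πd³) is largest where d is smallest — segment AB (d = 23.1 mm).
τ_max = 16·50.80/(π·(0.0231)³) = 2.099×10^7 Pa.

21.0 MPa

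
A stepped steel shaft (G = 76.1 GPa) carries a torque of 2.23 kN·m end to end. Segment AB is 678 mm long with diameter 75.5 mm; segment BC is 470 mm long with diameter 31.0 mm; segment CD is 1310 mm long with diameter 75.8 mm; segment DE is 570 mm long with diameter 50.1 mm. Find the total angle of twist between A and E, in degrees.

11.3°

J_AB = π(0.0755)⁴/32 = 3.19×10^-6 m⁴; J_BC = π(0.0310)⁴/32 = 9.07×10^-8 m⁴; J_CD = π(0.0758)⁴/32 = 3.24×10^-6 m⁴; J_DE = π(0.0501)⁴/32 = 6.19×10^-7 m⁴.
θ = (T/G)·Σ L_i/J_i = (2230/76.1×10⁹)·(0.678/3.19×10^-6 + 0.470/9.07×10^-8 + 1.31/3.24×10^-6 + 0.570/6.19×10^-7) = 0.1970 rad.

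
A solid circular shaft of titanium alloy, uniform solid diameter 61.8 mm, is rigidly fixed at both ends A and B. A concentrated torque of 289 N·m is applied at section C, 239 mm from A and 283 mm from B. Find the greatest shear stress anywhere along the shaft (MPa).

With uniform GJ and both ends fixed, compatibility θ_AC = θ_CB gives T_A·a = T_B·b, together with T_A + T_B = T₀.
T_A = T₀·b/(a+b) = 289.0·283/522.0 = 156.7 N·m; T_B = 132.3 N·m.
τ in each portion: τ_AC = 3.38×10^6 Pa, τ_CB = 2.86×10^6 Pa; maximum is in AC.
τ_max = T_AC·r/J = 156.7·0.0309/1.43×10^-6 = 3.381×10^6 Pa.

3.38 MPa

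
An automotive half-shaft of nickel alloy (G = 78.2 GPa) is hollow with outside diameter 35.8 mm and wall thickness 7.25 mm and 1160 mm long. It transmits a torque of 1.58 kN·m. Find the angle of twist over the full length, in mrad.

J = π(d_o⁴ − d_i⁴)/32 = π(0.0358⁴ − 0.0213⁴)/32 = 1.411×10^-7 m⁴.
θ = T·L/(G·J) = 1580 × 1.16 / (78.2×10⁹ × 1.411×10^-7) = 0.1662 rad.

166 mrad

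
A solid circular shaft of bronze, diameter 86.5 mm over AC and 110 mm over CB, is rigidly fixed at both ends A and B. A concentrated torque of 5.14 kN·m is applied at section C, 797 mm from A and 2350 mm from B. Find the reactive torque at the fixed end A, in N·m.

2720 N·m

Compatibility: T_A·a/J_AC = T_B·b/J_CB with T_A + T_B = T₀.
J_AC = 5.50×10^-6 m⁴, J_CB = 1.44×10^-5 m⁴, so T_A = T₀·(J_AC/a)/((J_AC/a)+(J_CB/b)) = 2724 N·m, T_B = 2416 N·m.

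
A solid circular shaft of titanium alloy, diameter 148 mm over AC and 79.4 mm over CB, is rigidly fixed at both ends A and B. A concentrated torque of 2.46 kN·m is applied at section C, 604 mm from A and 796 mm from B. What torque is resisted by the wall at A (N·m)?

Compatibility: T_A·a/J_AC = T_B·b/J_CB with T_A + T_B = T₀.
J_AC = 4.71×10^-5 m⁴, J_CB = 3.90×10^-6 m⁴, so T_A = T₀·(J_AC/a)/((J_AC/a)+(J_CB/b)) = 2315 N·m, T_B = 145.5 N·m.

2310 N·m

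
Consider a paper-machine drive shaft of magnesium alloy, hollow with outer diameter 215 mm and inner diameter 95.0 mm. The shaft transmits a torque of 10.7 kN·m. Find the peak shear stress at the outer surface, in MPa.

J = π(d_o⁴ − d_i⁴)/32 = π(0.215⁴ − 0.0950⁴)/32 = 2.018×10^-4 m⁴.
τ_max = T·r/J = 10700 × 0.107 / 2.018×10^-4 = 5.701×10^6 Pa.

5.70 MPa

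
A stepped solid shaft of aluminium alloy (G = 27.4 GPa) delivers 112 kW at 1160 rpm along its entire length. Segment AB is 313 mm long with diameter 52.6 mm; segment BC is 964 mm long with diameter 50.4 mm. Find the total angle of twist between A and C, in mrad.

65.2 mrad

ω = 2π·1160/60 = 121.5 rad/s, so T = P/ω = 112×10³ / 121.5 = 922.0 N·m.
J_AB = π(0.0526)⁴/32 = 7.52×10^-7 m⁴; J_BC = π(0.0504)⁴/32 = 6.33×10^-7 m⁴.
θ = (T/G)·Σ L_i/J_i = (922.0/27.4×10⁹)·(0.313/7.52×10^-7 + 0.964/6.33×10^-7) = 0.06522 rad.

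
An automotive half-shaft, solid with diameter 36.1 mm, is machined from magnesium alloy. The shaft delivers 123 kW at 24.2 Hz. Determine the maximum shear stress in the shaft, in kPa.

ω = 2π·24.2 = 152.1 rad/s, so T = P/ω = 123×10³ / 152.1 = 808.9 N·m.
J = πd⁴/32 = π(0.0361)⁴/32 = 1.667×10^-7 m⁴.
τ_max = T·r/J = 808.9 × 0.0181 / 1.667×10^-7 = 8.757×10^7 Pa.

87600 kPa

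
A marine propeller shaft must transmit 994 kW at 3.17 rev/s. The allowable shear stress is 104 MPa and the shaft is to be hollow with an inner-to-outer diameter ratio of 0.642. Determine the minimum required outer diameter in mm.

143 mm

ω = 2π·3.17 = 19.92 rad/s, so T = P/ω = 994×10³ / 19.92 = 49910 N·m.
For a hollow shaft with d_i/d_o = 0.642: τ_max = 16T/(π d_o³ (1−k⁴)), so d_o = [16T/(π τ_allow (1−k⁴))]^(1/3) = [16·49910/(π·1.04×10^8·0.8301)]^(1/3) = 0.1433 m.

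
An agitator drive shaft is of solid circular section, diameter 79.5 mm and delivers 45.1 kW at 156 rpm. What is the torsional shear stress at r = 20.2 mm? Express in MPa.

ω = 2π·156/60 = 16.34 rad/s, so T = P/ω = 45.1×10³ / 16.34 = 2761 N·m.
J = πd⁴/32 = π(0.0795)⁴/32 = 3.922×10^-6 m⁴.
Shear stress varies linearly with radius: τ = T·r/J = 2761 × 0.0202 / 3.922×10^-6 = 1.422×10^7 Pa.

14.2 MPa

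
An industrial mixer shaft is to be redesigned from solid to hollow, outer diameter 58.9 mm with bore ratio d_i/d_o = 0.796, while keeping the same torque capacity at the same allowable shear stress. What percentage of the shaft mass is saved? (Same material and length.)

48.4 %

Equal τ_max and T ⇒ the solid shaft needs d_s³ = d_o³(1−k⁴), so d_s = 58.9·(1−0.796⁴)^(1/3) = 49.64 mm.
Area ratio A_h/A_s = d_o²(1−k²)/d_s² = (1−k²)/(1−k⁴)^(2/3) = 0.5159.
Mass saving = 1 − 0.5159 = 48.4 %.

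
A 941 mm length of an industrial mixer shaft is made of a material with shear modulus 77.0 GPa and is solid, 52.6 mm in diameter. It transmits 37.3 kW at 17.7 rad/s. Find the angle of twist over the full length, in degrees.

ω = 17.7 rad/s, so T = P/ω = 37.3×10³ / 17.70 = 2107 N·m.
J = πd⁴/32 = π(0.0526)⁴/32 = 7.515×10^-7 m⁴.
θ = T·L/(G·J) = 2107 × 0.941 / (77.0×10⁹ × 7.515×10^-7) = 0.03427 rad.

1.96°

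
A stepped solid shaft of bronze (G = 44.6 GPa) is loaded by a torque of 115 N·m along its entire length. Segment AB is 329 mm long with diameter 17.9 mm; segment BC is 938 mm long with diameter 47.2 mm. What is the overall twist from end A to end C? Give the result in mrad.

J_AB = π(0.0179)⁴/32 = 1.01×10^-8 m⁴; J_BC = π(0.0472)⁴/32 = 4.87×10^-7 m⁴.
θ = (T/G)·Σ L_i/J_i = (115.0/44.6×10⁹)·(0.329/1.01×10^-8 + 0.938/4.87×10^-7) = 0.08913 rad.

89.1 mrad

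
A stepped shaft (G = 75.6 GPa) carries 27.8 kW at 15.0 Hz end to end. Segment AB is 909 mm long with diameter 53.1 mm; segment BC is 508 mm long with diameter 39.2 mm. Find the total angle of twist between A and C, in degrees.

0.750°

ω = 2π·15.0 = 94.25 rad/s, so T = P/ω = 27.8×10³ / 94.25 = 295.0 N·m.
J_AB = π(0.0531)⁴/32 = 7.81×10^-7 m⁴; J_BC = π(0.0392)⁴/32 = 2.32×10^-7 m⁴.
θ = (T/G)·Σ L_i/J_i = (295.0/75.6×10⁹)·(0.909/7.81×10^-7 + 0.508/2.32×10^-7) = 0.01309 rad.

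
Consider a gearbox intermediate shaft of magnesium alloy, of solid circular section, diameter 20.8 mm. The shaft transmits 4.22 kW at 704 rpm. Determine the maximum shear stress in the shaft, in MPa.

ω = 2π·704/60 = 73.72 rad/s, so T = P/ω = 4.22×10³ / 73.72 = 57.24 N·m.
J = πd⁴/32 = π(0.0208)⁴/32 = 1.838×10^-8 m⁴.
τ_max = T·r/J = 57.24 × 0.0104 / 1.838×10^-8 = 3.240×10^7 Pa.

32.4 MPa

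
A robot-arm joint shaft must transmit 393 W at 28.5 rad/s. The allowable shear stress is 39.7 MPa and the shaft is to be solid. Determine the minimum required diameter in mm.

ω = 28.5 rad/s, so T = P/ω = 393 / 28.50 = 13.79 N·m.
For a solid shaft τ_max = 16T/(πd³), so d = (16T/(π τ_allow))^(1/3) = (16·13.79/(π·3.97×10^7))^(1/3) = 0.01209 m.

12.1 mm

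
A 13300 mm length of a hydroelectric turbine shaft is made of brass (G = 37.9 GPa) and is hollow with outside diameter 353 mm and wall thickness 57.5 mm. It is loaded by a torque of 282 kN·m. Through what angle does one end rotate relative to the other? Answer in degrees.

4.69°

J = π(d_o⁴ − d_i⁴)/32 = π(0.353⁴ − 0.238⁴)/32 = 1.209×10^-3 m⁴.
θ = T·L/(G·J) = 282000 × 13.3 / (37.9×10⁹ × 1.209×10^-3) = 0.08183 rad.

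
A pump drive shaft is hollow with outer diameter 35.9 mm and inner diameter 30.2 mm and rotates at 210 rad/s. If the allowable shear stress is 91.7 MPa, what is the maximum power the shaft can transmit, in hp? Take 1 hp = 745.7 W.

J = π(d_o⁴ − d_i⁴)/32 = π(0.0359⁴ − 0.0302⁴)/32 = 8.141×10^-8 m⁴.
T_max = τ_allow·J/r = 9.17×10^7 × 8.141×10^-8 / 0.0180 = 415.9 N·m.
ω = 210 rad/s, so P_max = T_max·ω = 8.734×10^4 W.

117 hp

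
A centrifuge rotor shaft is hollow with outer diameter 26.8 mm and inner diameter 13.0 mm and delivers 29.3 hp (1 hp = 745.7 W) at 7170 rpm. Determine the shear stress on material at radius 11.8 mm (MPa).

7.18 MPa

ω = 2π·7170/60 = 750.8 rad/s, so T = P/ω = 29.3×745.7 / 750.8 = 29.10 N·m.
J = π(d_o⁴ − d_i⁴)/32 = π(0.0268⁴ − 0.0130⁴)/32 = 4.784×10^-8 m⁴.
Shear stress varies linearly with radius: τ = T·r/J = 29.10 × 0.0118 / 4.784×10^-8 = 7.177×10^6 Pa.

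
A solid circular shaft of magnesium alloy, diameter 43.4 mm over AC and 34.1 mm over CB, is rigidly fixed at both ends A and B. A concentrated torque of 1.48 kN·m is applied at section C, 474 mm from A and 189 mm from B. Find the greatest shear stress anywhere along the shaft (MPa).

Compatibility: T_A·a/J_AC = T_B·b/J_CB with T_A + T_B = T₀.
J_AC = 3.48×10^-7 m⁴, J_CB = 1.33×10^-7 m⁴, so T_A = T₀·(J_AC/a)/((J_AC/a)+(J_CB/b)) = 756.7 N·m, T_B = 723.3 N·m.
τ in each portion: τ_AC = 4.71×10^7 Pa, τ_CB = 9.29×10^7 Pa; maximum is in CB.
τ_max = T_CB·r/J = 723.3·0.0170/1.33×10^-7 = 9.290×10^7 Pa.

92.9 MPa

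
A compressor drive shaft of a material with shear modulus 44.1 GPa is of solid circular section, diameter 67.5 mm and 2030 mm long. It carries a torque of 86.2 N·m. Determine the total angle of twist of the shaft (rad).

J = πd⁴/32 = π(0.0675)⁴/32 = 2.038×10^-6 m⁴.
θ = T·L/(G·J) = 86.20 × 2.03 / (44.1×10⁹ × 2.038×10^-6) = 1.947×10^-3 rad.

0.00195 rad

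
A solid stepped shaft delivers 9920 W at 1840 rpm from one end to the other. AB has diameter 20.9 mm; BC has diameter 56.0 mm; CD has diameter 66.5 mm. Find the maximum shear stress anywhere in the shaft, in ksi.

ω = 2π·1840/60 = 192.7 rad/s, so T = P/ω = 9920 / 192.7 = 51.48 N·m.
Under the same torque, τ_max = 16T/(πd³) is largest where d is smallest — segment AB (d = 20.9 mm).
τ_max = 16·51.48/(π·(0.0209)³) = 2.872×10^7 Pa.

4.17 ksi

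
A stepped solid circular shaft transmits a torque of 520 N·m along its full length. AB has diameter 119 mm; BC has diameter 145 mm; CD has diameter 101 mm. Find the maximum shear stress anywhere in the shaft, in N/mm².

Under the same torque, τ_max = 16T/(πd³) is largest where d is smallest — segment CD (d = 101 mm).
τ_max = 16·520.0/(π·(0.101)³) = 2.570×10^6 Pa.

2.57 N/mm²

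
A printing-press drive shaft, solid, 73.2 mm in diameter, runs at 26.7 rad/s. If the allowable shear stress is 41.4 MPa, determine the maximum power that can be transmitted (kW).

85.1 kW

J = πd⁴/32 = π(0.0732)⁴/32 = 2.819×10^-6 m⁴.
T_max = τ_allow·J/r = 4.14×10^7 × 2.819×10^-6 / 0.0366 = 3188 N·m.
ω = 26.7 rad/s, so P_max = T_max·ω = 8.513×10^4 W.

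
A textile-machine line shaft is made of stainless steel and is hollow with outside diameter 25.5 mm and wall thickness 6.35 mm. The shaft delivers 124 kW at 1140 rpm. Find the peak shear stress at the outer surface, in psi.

49400 psi

ω = 2π·1140/60 = 119.4 rad/s, so T = P/ω = 124×10³ / 119.4 = 1039 N·m.
J = π(d_o⁴ − d_i⁴)/32 = π(0.0255⁴ − 0.0128⁴)/32 = 3.888×10^-8 m⁴.
τ_max = T·r/J = 1039 × 0.0127 / 3.888×10^-8 = 3.407×10^8 Pa.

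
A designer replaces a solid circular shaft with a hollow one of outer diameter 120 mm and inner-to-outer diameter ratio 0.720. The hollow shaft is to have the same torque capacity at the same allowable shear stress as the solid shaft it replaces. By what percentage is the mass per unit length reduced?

Equal τ_max and T ⇒ the solid shaft needs d_s³ = d_o³(1−k⁴), so d_s = 120·(1−0.720⁴)^(1/3) = 108.1 mm.
Area ratio A_h/A_s = d_o²(1−k²)/d_s² = (1−k²)/(1−k⁴)^(2/3) = 0.5933.
Mass saving = 1 − 0.5933 = 40.7 %.

40.7 %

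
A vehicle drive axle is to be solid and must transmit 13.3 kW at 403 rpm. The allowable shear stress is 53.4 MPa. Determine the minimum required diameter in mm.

31.1 mm

ω = 2π·403/60 = 42.20 rad/s, so T = P/ω = 13.3×10³ / 42.20 = 315.2 N·m.
For a solid shaft τ_max = 16T/(πd³), so d = (16T/(π τ_allow))^(1/3) = (16·315.2/(π·5.34×10^7))^(1/3) = 0.03109 m.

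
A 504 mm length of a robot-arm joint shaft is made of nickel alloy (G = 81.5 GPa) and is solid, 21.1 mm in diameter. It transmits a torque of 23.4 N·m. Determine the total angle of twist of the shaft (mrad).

J = πd⁴/32 = π(0.0211)⁴/32 = 1.946×10^-8 m⁴.
θ = T·L/(G·J) = 23.40 × 0.504 / (81.5×10⁹ × 1.946×10^-8) = 7.436×10^-3 rad.

7.44 mrad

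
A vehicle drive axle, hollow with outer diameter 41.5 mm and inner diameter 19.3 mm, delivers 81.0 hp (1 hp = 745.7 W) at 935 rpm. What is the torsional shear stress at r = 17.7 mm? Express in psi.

5710 psi

ω = 2π·935/60 = 97.91 rad/s, so T = P/ω = 81.0×745.7 / 97.91 = 616.9 N·m.
J = π(d_o⁴ − d_i⁴)/32 = π(0.0415⁴ − 0.0193⁴)/32 = 2.776×10^-7 m⁴.
Shear stress varies linearly with radius: τ = T·r/J = 616.9 × 0.0177 / 2.776×10^-7 = 3.934×10^7 Pa.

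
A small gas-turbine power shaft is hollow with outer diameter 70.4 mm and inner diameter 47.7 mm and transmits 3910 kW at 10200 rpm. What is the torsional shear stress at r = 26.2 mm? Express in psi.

ω = 2π·10200/60 = 1068 rad/s, so T = P/ω = 3910×10³ / 1068 = 3661 N·m.
J = π(d_o⁴ − d_i⁴)/32 = π(0.0704⁴ − 0.0477⁴)/32 = 1.903×10^-6 m⁴.
Shear stress varies linearly with radius: τ = T·r/J = 3661 × 0.0262 / 1.903×10^-6 = 5.039×10^7 Pa.

7310 psi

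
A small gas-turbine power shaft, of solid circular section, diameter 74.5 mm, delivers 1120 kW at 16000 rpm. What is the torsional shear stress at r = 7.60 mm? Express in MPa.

ω = 2π·16000/60 = 1676 rad/s, so T = P/ω = 1120×10³ / 1676 = 668.5 N·m.
J = πd⁴/32 = π(0.0745)⁴/32 = 3.024×10^-6 m⁴.
Shear stress varies linearly with radius: τ = T·r/J = 668.5 × 0.00760 / 3.024×10^-6 = 1.680×10^6 Pa.

1.68 MPa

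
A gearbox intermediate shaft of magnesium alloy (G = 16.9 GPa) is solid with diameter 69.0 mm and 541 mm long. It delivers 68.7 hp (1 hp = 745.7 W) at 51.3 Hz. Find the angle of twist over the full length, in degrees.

0.131°

ω = 2π·51.3 = 322.3 rad/s, so T = P/ω = 68.7×745.7 / 322.3 = 158.9 N·m.
J = πd⁴/32 = π(0.0690)⁴/32 = 2.225×10^-6 m⁴.
θ = T·L/(G·J) = 158.9 × 0.541 / (16.9×10⁹ × 2.225×10^-6) = 2.286×10^-3 rad.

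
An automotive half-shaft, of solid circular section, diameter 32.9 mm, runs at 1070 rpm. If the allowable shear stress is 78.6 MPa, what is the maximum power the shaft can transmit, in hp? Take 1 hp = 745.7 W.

J = πd⁴/32 = π(0.0329)⁴/32 = 1.150×10^-7 m⁴.
T_max = τ_allow·J/r = 7.86×10^7 × 1.150×10^-7 / 0.0164 = 549.6 N·m.
ω = 2π·1070/60 = 112.1 rad/s, so P_max = T_max·ω = 6.158×10^4 W.

82.6 hp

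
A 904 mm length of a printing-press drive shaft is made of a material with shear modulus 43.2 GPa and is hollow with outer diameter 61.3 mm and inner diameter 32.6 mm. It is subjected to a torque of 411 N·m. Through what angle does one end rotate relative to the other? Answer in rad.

J = π(d_o⁴ − d_i⁴)/32 = π(0.0613⁴ − 0.0326⁴)/32 = 1.275×10^-6 m⁴.
θ = T·L/(G·J) = 411.0 × 0.904 / (43.2×10⁹ × 1.275×10^-6) = 6.744×10^-3 rad.

0.00674 rad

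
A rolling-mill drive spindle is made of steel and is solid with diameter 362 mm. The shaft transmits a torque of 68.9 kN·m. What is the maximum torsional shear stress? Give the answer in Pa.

J = πd⁴/32 = π(0.362)⁴/32 = 1.686×10^-3 m⁴.
τ_max = T·r/J = 68900 × 0.181 / 1.686×10^-3 = 7.397×10^6 Pa.

7.40e6 Pa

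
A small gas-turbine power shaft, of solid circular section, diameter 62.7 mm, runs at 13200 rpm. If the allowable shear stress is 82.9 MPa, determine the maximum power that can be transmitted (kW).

5550 kW

J = πd⁴/32 = π(0.0627)⁴/32 = 1.517×10^-6 m⁴.
T_max = τ_allow·J/r = 8.29×10^7 × 1.517×10^-6 / 0.0314 = 4012 N·m.
ω = 2π·13200/60 = 1382 rad/s, so P_max = T_max·ω = 5.546×10^6 W.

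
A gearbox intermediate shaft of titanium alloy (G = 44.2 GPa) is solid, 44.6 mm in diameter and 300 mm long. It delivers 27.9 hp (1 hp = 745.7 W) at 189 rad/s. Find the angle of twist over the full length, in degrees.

ω = 189 rad/s, so T = P/ω = 27.9×745.7 / 189.0 = 110.1 N·m.
J = πd⁴/32 = π(0.0446)⁴/32 = 3.885×10^-7 m⁴.
θ = T·L/(G·J) = 110.1 × 0.300 / (44.2×10⁹ × 3.885×10^-7) = 1.923×10^-3 rad.

0.110°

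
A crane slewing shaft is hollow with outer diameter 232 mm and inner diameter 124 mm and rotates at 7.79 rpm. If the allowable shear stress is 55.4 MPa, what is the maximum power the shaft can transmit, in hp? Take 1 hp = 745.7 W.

J = π(d_o⁴ − d_i⁴)/32 = π(0.232⁴ − 0.124⁴)/32 = 2.612×10^-4 m⁴.
T_max = τ_allow·J/r = 5.54×10^7 × 2.612×10^-4 / 0.116 = 124700 N·m.
ω = 2π·7.79/60 = 0.8158 rad/s, so P_max = T_max·ω = 1.018×10^5 W.

136 hp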